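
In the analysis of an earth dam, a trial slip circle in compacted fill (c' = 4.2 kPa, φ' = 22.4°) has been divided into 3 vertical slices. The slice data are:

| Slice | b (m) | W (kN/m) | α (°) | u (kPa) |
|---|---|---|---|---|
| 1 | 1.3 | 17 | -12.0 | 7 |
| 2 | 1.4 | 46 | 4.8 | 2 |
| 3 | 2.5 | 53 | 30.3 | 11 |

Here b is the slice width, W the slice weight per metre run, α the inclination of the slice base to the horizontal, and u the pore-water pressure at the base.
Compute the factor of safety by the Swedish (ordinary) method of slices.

FS = 1.85

Ordinary method of slices: FS = Σ[c'·Δl_i + (W_i cosα_i − u_i·Δl_i)·tanφ'] / Σ W_i sinα_i, with Δl_i = b_i / cosα_i.
Slice 1: Δl = 1.3/cos(-12.0°) = 1.329 m; N'_1 = 17·cos(-12.0°) − 7·1.329 = 7.3; c'Δl = 5.58; W sinα = -3.5
Slice 2: Δl = 1.4/cos4.8° = 1.405 m; N'_2 = 46·cos4.8° − 2·1.405 = 43.0; c'Δl = 5.90; W sinα = 3.8
Slice 3: Δl = 2.5/cos30.3° = 2.896 m; N'_3 = 53·cos30.3° − 11·2.896 = 13.9; c'Δl = 12.16; W sinα = 26.7
Σc'Δl = 23.6 kN/m; ΣN' = 64.3 kN/m; ΣW sinα = 27.1 kN/m
Resisting = 23.6 + 64.3·tan22.4° = 23.6 + 26.5 = 50.1 kN/m
FS = 50.1 / 27.1 = 1.853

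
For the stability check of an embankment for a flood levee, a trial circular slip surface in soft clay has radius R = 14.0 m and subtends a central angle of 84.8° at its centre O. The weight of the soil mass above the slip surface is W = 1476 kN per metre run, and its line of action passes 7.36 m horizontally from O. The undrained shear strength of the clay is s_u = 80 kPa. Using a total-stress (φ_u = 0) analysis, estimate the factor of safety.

FS = 2.14

Taking moments about the centre O, the resisting moment is provided by the undrained shear strength acting along the arc:
Arc length L_a = R·θ = 14.0·(84.8°·π/180) = 14.0·1.4800 = 20.72 m
M_R = s_u·L_a·R = 80·20.72·14.0 = 23207.0 kN·m/m
M_D = W·d = 1476·7.36 = 10863.4 kN·m/m
FS = M_R / M_D = 23207.0 / 10863.4 = 2.136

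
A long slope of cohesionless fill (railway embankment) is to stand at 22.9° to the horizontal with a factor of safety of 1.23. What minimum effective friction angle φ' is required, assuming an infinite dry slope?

φ' = 27.5°

FS = tanφ'/tanβ ⇒ tanφ' = FS · tanβ = 1.23 · tan22.9° = 0.5196
φ' = arctan(0.5196) = 27.46°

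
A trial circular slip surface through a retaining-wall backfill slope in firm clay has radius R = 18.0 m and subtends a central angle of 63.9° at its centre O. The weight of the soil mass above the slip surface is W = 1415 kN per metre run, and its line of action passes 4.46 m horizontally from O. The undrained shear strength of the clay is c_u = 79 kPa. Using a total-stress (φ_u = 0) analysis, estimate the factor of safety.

FS = 4.52

Taking moments about the centre O, the resisting moment is provided by the undrained shear strength acting along the arc:
Arc length L_a = R·θ = 18.0·(63.9°·π/180) = 18.0·1.1153 = 20.07 m
M_R = c_u·L_a·R = 79·20.07·18.0 = 28546.3 kN·m/m
M_D = W·d = 1415·4.46 = 6310.9 kN·m/m
FS = M_R / M_D = 28546.3 / 6310.9 = 4.523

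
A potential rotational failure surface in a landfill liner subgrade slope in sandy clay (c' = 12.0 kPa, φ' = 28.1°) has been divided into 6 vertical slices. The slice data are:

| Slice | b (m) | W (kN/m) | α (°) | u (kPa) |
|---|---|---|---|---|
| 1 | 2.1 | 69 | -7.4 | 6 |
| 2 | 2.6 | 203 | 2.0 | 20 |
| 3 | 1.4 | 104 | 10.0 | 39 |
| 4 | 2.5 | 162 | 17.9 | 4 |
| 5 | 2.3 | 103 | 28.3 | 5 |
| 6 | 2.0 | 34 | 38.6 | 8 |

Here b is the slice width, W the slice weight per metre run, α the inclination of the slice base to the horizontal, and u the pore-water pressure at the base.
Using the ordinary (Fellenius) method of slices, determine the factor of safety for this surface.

FS = 3.12

Ordinary method of slices: FS = Σ[c'·Δl_i + (W_i cosα_i − u_i·Δl_i)·tanφ'] / Σ W_i sinα_i, with Δl_i = b_i / cosα_i.
Slice 1: Δl = 2.1/cos(-7.4°) = 2.118 m; N'_1 = 69·cos(-7.4°) − 6·2.118 = 55.7; c'Δl = 25.41; W sinα = -8.9
Slice 2: Δl = 2.6/cos2.0° = 2.602 m; N'_2 = 203·cos2.0° − 20·2.602 = 150.8; c'Δl = 31.22; W sinα = 7.1
Slice 3: Δl = 1.4/cos10.0° = 1.422 m; N'_3 = 104·cos10.0° − 39·1.422 = 47.0; c'Δl = 17.06; W sinα = 18.1
Slice 4: Δl = 2.5/cos17.9° = 2.627 m; N'_4 = 162·cos17.9° − 4·2.627 = 143.6; c'Δl = 31.53; W sinα = 49.8
Slice 5: Δl = 2.3/cos28.3° = 2.612 m; N'_5 = 103·cos28.3° − 5·2.612 = 77.6; c'Δl = 31.35; W sinα = 48.8
Slice 6: Δl = 2.0/cos38.6° = 2.559 m; N'_6 = 34·cos38.6° − 8·2.559 = 6.1; c'Δl = 30.71; W sinα = 21.2
Σc'Δl = 167.3 kN/m; ΣN' = 480.9 kN/m; ΣW sinα = 136.1 kN/m
Resisting = 167.3 + 480.9·tan28.1° = 167.3 + 256.8 = 424.1 kN/m
FS = 424.1 / 136.1 = 3.116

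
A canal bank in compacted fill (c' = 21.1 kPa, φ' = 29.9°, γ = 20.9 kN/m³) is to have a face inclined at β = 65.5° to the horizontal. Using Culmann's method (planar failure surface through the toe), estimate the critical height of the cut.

Culmann's analysis gives the critical failure plane at α_cr = (β + φ')/2 = (65.5 + 29.9)/2 = 47.7°, and the critical height
H_c = (4c'/γ) · sinβ cosφ' / [1 − cos(β − φ')]
    = (4·21.1/20.9) · sin65.5°·cos29.9° / [1 − cos(35.6°)]
    = 4.038 · 0.9100·0.8669 / [1 − 0.8131]
    = 4.038 · 0.7888 / 0.1869
    = 17.04 m

H_c = 17.04 m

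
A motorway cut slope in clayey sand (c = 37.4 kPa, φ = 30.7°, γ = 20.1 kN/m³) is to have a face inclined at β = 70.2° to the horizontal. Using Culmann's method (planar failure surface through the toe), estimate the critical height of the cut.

H_c = 26.37 m

Culmann's analysis gives the critical failure plane at α_cr = (β + φ)/2 = (70.2 + 30.7)/2 = 50.5°, and the critical height
H_c = (4c/γ) · sinβ cosφ / [1 − cos(β − φ)]
    = (4·37.4/20.1) · sin70.2°·cos30.7° / [1 − cos(39.5°)]
    = 7.443 · 0.9409·0.8599 / [1 − 0.7716]
    = 7.443 · 0.8090 / 0.2284
    = 26.37 m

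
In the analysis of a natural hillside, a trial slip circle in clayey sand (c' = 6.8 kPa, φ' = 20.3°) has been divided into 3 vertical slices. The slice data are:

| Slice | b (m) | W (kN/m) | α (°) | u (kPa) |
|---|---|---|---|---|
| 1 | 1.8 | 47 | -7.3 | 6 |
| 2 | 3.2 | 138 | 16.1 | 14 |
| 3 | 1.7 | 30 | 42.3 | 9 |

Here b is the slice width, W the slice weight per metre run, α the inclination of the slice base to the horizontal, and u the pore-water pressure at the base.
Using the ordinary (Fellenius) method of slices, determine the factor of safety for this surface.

FS = 1.83

Ordinary method of slices: FS = Σ[c'·Δl_i + (W_i cosα_i − u_i·Δl_i)·tanφ'] / Σ W_i sinα_i, with Δl_i = b_i / cosα_i.
Slice 1: Δl = 1.8/cos(-7.3°) = 1.815 m; N'_1 = 47·cos(-7.3°) − 6·1.815 = 35.7; c'Δl = 12.34; W sinα = -6.0
Slice 2: Δl = 3.2/cos16.1° = 3.331 m; N'_2 = 138·cos16.1° − 14·3.331 = 86.0; c'Δl = 22.65; W sinα = 38.3
Slice 3: Δl = 1.7/cos42.3° = 2.298 m; N'_3 = 30·cos42.3° − 9·2.298 = 1.5; c'Δl = 15.63; W sinα = 20.2
Σc'Δl = 50.6 kN/m; ΣN' = 123.2 kN/m; ΣW sinα = 52.5 kN/m
Resisting = 50.6 + 123.2·tan20.3° = 50.6 + 45.6 = 96.2 kN/m
FS = 96.2 / 52.5 = 1.833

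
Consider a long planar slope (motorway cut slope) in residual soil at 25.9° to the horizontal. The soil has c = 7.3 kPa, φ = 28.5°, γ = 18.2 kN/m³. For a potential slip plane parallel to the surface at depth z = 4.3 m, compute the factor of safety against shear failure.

For an infinite slope with a slip plane parallel to the surface (no pore pressure): FS = [c + γz cos²β tanφ] / [γz sinβ cosβ].
γz = 18.2·4.3 = 78.26 kN/m²
Numerator = 7.3 + 78.26·cos²25.9°·tan28.5° = 7.3 + 78.26·0.8092·0.5430 = 41.684 kPa
Denominator = 78.26·sin25.9°·cos25.9° = 78.26·0.4368·0.8996 = 30.751 kPa
FS = 41.684 / 30.751 = 1.356

FS = 1.36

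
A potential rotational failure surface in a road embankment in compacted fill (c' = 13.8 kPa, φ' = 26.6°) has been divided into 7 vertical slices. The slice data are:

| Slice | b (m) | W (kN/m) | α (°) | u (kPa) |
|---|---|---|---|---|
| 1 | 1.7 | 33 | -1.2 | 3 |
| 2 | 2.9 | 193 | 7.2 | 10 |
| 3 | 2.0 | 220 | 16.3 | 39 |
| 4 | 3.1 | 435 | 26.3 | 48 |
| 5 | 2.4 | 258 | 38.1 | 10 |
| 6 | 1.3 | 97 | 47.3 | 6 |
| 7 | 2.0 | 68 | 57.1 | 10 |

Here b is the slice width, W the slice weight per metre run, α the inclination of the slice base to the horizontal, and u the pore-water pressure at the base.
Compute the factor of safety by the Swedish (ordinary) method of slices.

Ordinary method of slices: FS = Σ[c'·Δl_i + (W_i cosα_i − u_i·Δl_i)·tanφ'] / Σ W_i sinα_i, with Δl_i = b_i / cosα_i.
Slice 1: Δl = 1.7/cos(-1.2°) = 1.700 m; N'_1 = 33·cos(-1.2°) − 3·1.700 = 27.9; c'Δl = 23.47; W sinα = -0.7
Slice 2: Δl = 2.9/cos7.2° = 2.923 m; N'_2 = 193·cos7.2° − 10·2.923 = 162.2; c'Δl = 40.34; W sinα = 24.2
Slice 3: Δl = 2.0/cos16.3° = 2.084 m; N'_3 = 220·cos16.3° − 39·2.084 = 129.9; c'Δl = 28.76; W sinα = 61.7
Slice 4: Δl = 3.1/cos26.3° = 3.458 m; N'_4 = 435·cos26.3° − 48·3.458 = 224.0; c'Δl = 47.72; W sinα = 192.7
Slice 5: Δl = 2.4/cos38.1° = 3.050 m; N'_5 = 258·cos38.1° − 10·3.050 = 172.5; c'Δl = 42.09; W sinα = 159.2
Slice 6: Δl = 1.3/cos47.3° = 1.917 m; N'_6 = 97·cos47.3° − 6·1.917 = 54.3; c'Δl = 26.45; W sinα = 71.3
Slice 7: Δl = 2.0/cos57.1° = 3.682 m; N'_7 = 68·cos57.1° − 10·3.682 = 0.1; c'Δl = 50.81; W sinα = 57.1
Σc'Δl = 259.6 kN/m; ΣN' = 770.9 kN/m; ΣW sinα = 565.6 kN/m
Resisting = 259.6 + 770.9·tan26.6° = 259.6 + 386.1 = 645.7 kN/m
FS = 645.7 / 565.6 = 1.142

FS = 1.14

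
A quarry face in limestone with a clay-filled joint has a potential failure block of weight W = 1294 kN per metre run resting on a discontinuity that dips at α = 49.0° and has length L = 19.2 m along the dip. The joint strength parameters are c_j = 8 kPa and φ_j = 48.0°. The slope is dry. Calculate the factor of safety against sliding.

Resolving the block weight along and normal to the plane and applying the Mohr–Coulomb strength on the joint:
N' = W cosα = 1294·cos49.0° = 848.9 kN/m
Driving force T = W sinα = 1294·sin49.0° = 976.6 kN/m
Resisting force R = c_j·L + N'·tanφ_j = 8·19.2 + 848.9·tan48.0° = 153.6 + 942.8 = 1096.4 kN/m
FS = R / T = 1096.4 / 976.6 = 1.123

FS = 1.12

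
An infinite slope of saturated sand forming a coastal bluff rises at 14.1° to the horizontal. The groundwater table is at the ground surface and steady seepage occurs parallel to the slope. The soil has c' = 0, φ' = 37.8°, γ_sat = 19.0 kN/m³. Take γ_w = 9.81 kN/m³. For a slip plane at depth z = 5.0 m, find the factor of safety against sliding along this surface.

FS = 1.49

With seepage parallel to the slope and the water table at the surface, the effective normal stress on the slip plane uses the buoyant unit weight γ' = γ_sat − γ_w while the driving shear stress uses γ_sat:
FS = [c' + γ' z cos²β tanφ'] / [γ_sat z sinβ cosβ]
(For c' = 0 this reduces to FS = (γ'/γ_sat)·tanφ'/tanβ.)
γ' = 19.0 − 9.81 = 9.19 kN/m³
Numerator = 0.0 + 9.19·5.0·cos²14.1°·tan37.8° = 0.0 + 9.19·5.0·0.9407·0.7757 = 33.527 kPa
Denominator = 19.0·5.0·sin14.1°·cos14.1° = 19.0·5.0·0.2436·0.9699 = 22.446 kPa
FS = 33.527 / 22.446 = 1.494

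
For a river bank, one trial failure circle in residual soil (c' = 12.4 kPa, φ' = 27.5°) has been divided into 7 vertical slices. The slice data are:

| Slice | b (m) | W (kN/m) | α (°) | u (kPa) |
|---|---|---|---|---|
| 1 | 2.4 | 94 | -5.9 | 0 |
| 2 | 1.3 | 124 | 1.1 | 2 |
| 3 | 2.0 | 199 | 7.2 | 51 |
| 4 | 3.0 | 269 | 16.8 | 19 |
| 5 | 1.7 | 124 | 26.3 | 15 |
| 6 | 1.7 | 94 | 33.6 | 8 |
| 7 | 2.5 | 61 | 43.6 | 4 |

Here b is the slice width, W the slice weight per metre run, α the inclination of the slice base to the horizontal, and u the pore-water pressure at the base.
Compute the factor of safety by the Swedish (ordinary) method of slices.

Ordinary method of slices: FS = Σ[c'·Δl_i + (W_i cosα_i − u_i·Δl_i)·tanφ'] / Σ W_i sinα_i, with Δl_i = b_i / cosα_i.
Slice 1: Δl = 2.4/cos(-5.9°) = 2.413 m; N'_1 = 94·cos(-5.9°) − 0·2.413 = 93.5; c'Δl = 29.92; W sinα = -9.7
Slice 2: Δl = 1.3/cos1.1° = 1.300 m; N'_2 = 124·cos1.1° − 2·1.300 = 121.4; c'Δl = 16.12; W sinα = 2.4
Slice 3: Δl = 2.0/cos7.2° = 2.016 m; N'_3 = 199·cos7.2° − 51·2.016 = 94.6; c'Δl = 25.00; W sinα = 24.9
Slice 4: Δl = 3.0/cos16.8° = 3.134 m; N'_4 = 269·cos16.8° − 19·3.134 = 198.0; c'Δl = 38.86; W sinα = 77.7
Slice 5: Δl = 1.7/cos26.3° = 1.896 m; N'_5 = 124·cos26.3° − 15·1.896 = 82.7; c'Δl = 23.51; W sinα = 54.9
Slice 6: Δl = 1.7/cos33.6° = 2.041 m; N'_6 = 94·cos33.6° − 8·2.041 = 62.0; c'Δl = 25.31; W sinα = 52.0
Slice 7: Δl = 2.5/cos43.6° = 3.452 m; N'_7 = 61·cos43.6° − 4·3.452 = 30.4; c'Δl = 42.81; W sinα = 42.1
Σc'Δl = 201.5 kN/m; ΣN' = 682.5 kN/m; ΣW sinα = 244.4 kN/m
Resisting = 201.5 + 682.5·tan27.5° = 201.5 + 355.3 = 556.8 kN/m
FS = 556.8 / 244.4 = 2.278

FS = 2.28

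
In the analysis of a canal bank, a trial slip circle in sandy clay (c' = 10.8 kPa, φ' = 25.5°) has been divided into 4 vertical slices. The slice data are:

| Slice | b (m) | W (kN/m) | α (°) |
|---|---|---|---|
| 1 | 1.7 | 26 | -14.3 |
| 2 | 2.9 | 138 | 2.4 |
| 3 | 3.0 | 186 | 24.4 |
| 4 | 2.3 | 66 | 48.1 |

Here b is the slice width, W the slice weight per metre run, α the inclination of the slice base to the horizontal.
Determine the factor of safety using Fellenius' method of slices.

FS = 2.42

Ordinary method of slices: FS = Σ[c'·Δl_i + (W_i cosα_i)·tanφ'] / Σ W_i sinα_i, with Δl_i = b_i / cosα_i.
Slice 1: Δl = 1.7/cos(-14.3°) = 1.754 m; N'_1 = 26·cos(-14.3°) = 25.2; c'Δl = 18.95; W sinα = -6.4
Slice 2: Δl = 2.9/cos2.4° = 2.903 m; N'_2 = 138·cos2.4° = 137.9; c'Δl = 31.35; W sinα = 5.8
Slice 3: Δl = 3.0/cos24.4° = 3.294 m; N'_3 = 186·cos24.4° = 169.4; c'Δl = 35.58; W sinα = 76.8
Slice 4: Δl = 2.3/cos48.1° = 3.444 m; N'_4 = 66·cos48.1° = 44.1; c'Δl = 37.19; W sinα = 49.1
Σc'Δl = 123.1 kN/m; ΣN' = 376.5 kN/m; ΣW sinα = 125.3 kN/m
Resisting = 123.1 + 376.5·tan25.5° = 123.1 + 179.6 = 302.7 kN/m
FS = 302.7 / 125.3 = 2.415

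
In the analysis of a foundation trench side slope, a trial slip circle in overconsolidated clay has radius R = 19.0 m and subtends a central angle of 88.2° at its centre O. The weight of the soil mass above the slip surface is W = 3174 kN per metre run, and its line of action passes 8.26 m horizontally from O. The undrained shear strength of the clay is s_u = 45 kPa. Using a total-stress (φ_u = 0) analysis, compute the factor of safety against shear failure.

Taking moments about the centre O, the resisting moment is provided by the undrained shear strength acting along the arc:
Arc length L_a = R·θ = 19.0·(88.2°·π/180) = 19.0·1.5394 = 29.25 m
M_R = s_u·L_a·R = 45·29.25·19.0 = 25007.2 kN·m/m
M_D = W·d = 3174·8.26 = 26217.2 kN·m/m
FS = M_R / M_D = 25007.2 / 26217.2 = 0.954

FS = 0.95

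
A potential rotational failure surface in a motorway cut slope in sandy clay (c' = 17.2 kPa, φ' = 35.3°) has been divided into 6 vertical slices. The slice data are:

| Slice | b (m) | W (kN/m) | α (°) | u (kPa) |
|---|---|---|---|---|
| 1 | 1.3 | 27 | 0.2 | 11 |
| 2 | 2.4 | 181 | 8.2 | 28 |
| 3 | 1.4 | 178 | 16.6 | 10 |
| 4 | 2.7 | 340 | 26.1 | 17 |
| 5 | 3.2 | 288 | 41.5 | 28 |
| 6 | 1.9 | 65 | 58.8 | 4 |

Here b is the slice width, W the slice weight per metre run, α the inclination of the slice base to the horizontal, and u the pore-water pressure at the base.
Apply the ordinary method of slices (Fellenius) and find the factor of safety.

FS = 1.56

Ordinary method of slices: FS = Σ[c'·Δl_i + (W_i cosα_i − u_i·Δl_i)·tanφ'] / Σ W_i sinα_i, with Δl_i = b_i / cosα_i.
Slice 1: Δl = 1.3/cos0.2° = 1.300 m; N'_1 = 27·cos0.2° − 11·1.300 = 12.7; c'Δl = 22.36; W sinα = 0.1
Slice 2: Δl = 2.4/cos8.2° = 2.425 m; N'_2 = 181·cos8.2° − 28·2.425 = 111.3; c'Δl = 41.71; W sinα = 25.8
Slice 3: Δl = 1.4/cos16.6° = 1.461 m; N'_3 = 178·cos16.6° − 10·1.461 = 156.0; c'Δl = 25.13; W sinα = 50.9
Slice 4: Δl = 2.7/cos26.1° = 3.007 m; N'_4 = 340·cos26.1° − 17·3.007 = 254.2; c'Δl = 51.71; W sinα = 149.6
Slice 5: Δl = 3.2/cos41.5° = 4.273 m; N'_5 = 288·cos41.5° − 28·4.273 = 96.1; c'Δl = 73.49; W sinα = 190.8
Slice 6: Δl = 1.9/cos58.8° = 3.668 m; N'_6 = 65·cos58.8° − 4·3.668 = 19.0; c'Δl = 63.09; W sinα = 55.6
Σc'Δl = 277.5 kN/m; ΣN' = 649.2 kN/m; ΣW sinα = 472.8 kN/m
Resisting = 277.5 + 649.2·tan35.3° = 277.5 + 459.7 = 737.1 kN/m
FS = 737.1 / 472.8 = 1.559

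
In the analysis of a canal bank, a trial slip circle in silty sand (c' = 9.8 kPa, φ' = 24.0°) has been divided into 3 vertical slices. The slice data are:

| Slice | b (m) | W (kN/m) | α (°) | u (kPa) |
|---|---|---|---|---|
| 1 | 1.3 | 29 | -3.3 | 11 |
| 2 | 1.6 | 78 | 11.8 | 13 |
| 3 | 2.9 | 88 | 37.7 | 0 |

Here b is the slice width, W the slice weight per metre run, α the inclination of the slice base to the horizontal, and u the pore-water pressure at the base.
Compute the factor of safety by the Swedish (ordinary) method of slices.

FS = 1.86

Ordinary method of slices: FS = Σ[c'·Δl_i + (W_i cosα_i − u_i·Δl_i)·tanφ'] / Σ W_i sinα_i, with Δl_i = b_i / cosα_i.
Slice 1: Δl = 1.3/cos(-3.3°) = 1.302 m; N'_1 = 29·cos(-3.3°) − 11·1.302 = 14.6; c'Δl = 12.76; W sinα = -1.7
Slice 2: Δl = 1.6/cos11.8° = 1.635 m; N'_2 = 78·cos11.8° − 13·1.635 = 55.1; c'Δl = 16.02; W sinα = 16.0
Slice 3: Δl = 2.9/cos37.7° = 3.665 m; N'_3 = 88·cos37.7° − 0·3.665 = 69.6; c'Δl = 35.92; W sinα = 53.8
Σc'Δl = 64.7 kN/m; ΣN' = 139.4 kN/m; ΣW sinα = 68.1 kN/m
Resisting = 64.7 + 139.4·tan24.0° = 64.7 + 62.0 = 126.7 kN/m
FS = 126.7 / 68.1 = 1.861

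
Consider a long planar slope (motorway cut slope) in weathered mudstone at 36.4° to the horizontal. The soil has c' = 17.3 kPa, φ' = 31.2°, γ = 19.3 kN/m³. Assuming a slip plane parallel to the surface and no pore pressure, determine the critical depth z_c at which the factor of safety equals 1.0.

z_c = 10.51 m

Setting FS = 1.00 in FS = [c' + γz cos²β tanφ'] / [γz sinβ cosβ] and solving for z:
z = c' / [γ cosβ (FS·sinβ − cosβ·tanφ')]
  = 17.3 / [19.3·cos36.4°·(1.00·sin36.4° − cos36.4°·tan31.2°)]
  = 17.3 / [19.3·0.8049·(1.00·0.5934 − 0.8049·0.6056)]
  = 17.3 / 1.6460 = 10.510 m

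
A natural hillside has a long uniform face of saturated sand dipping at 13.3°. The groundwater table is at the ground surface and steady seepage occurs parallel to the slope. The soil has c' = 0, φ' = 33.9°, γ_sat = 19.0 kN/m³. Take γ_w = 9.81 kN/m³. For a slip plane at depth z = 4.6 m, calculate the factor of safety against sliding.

FS = 1.37

With seepage parallel to the slope and the water table at the surface, the effective normal stress on the slip plane uses the buoyant unit weight γ' = γ_sat − γ_w while the driving shear stress uses γ_sat:
FS = [c' + γ' z cos²β tanφ'] / [γ_sat z sinβ cosβ]
(For c' = 0 this reduces to FS = (γ'/γ_sat)·tanφ'/tanβ.)
γ' = 19.0 − 9.81 = 9.19 kN/m³
Numerator = 0.0 + 9.19·4.6·cos²13.3°·tan33.9° = 0.0 + 9.19·4.6·0.9471·0.6720 = 26.904 kPa
Denominator = 19.0·4.6·sin13.3°·cos13.3° = 19.0·4.6·0.2300·0.9732 = 19.567 kPa
FS = 26.904 / 19.567 = 1.375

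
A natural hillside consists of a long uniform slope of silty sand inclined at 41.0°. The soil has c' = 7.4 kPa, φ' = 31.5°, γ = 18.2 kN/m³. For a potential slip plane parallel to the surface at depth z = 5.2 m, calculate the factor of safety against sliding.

For an infinite slope with a slip plane parallel to the surface (no pore pressure): FS = [c' + γz cos²β tanφ'] / [γz sinβ cosβ].
γz = 18.2·5.2 = 94.64 kN/m²
Numerator = 7.4 + 94.64·cos²41.0°·tan31.5° = 7.4 + 94.64·0.5696·0.6128 = 40.433 kPa
Denominator = 94.64·sin41.0°·cos41.0° = 94.64·0.6561·0.7547 = 46.859 kPa
FS = 40.433 / 46.859 = 0.863

FS = 0.86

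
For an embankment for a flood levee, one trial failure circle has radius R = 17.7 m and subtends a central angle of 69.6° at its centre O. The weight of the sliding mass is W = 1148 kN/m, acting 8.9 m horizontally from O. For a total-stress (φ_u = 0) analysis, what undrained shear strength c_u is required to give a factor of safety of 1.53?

c_u = 41.1 kPa

FS = c_u·L_a·R / (W·d), so c_u = FS·W·d / (L_a·R).
Arc length L_a = R·θ = 17.7·(69.6°·π/180) = 17.7·1.2147 = 21.50 m
c_u = 1.53·1148·8.9 / (21.50·17.7) = 15632.3 / 380.57 = 41.08 kPa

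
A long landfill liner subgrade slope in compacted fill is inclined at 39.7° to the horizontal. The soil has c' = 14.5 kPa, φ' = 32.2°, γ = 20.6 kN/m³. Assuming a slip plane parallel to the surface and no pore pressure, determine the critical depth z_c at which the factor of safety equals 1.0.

Setting FS = 1.00 in FS = [c' + γz cos²β tanφ'] / [γz sinβ cosβ] and solving for z:
z = c' / [γ cosβ (FS·sinβ − cosβ·tanφ')]
  = 14.5 / [20.6·cos39.7°·(1.00·sin39.7° − cos39.7°·tan32.2°)]
  = 14.5 / [20.6·0.7694·(1.00·0.6388 − 0.7694·0.6297)]
  = 14.5 / 2.4448 = 5.931 m

z_c = 5.93 m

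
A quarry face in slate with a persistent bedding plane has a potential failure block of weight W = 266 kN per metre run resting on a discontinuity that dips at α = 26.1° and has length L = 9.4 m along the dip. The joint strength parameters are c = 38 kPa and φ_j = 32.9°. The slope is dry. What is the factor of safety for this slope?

FS = 4.37

Resolving the block weight along and normal to the plane and applying the Mohr–Coulomb strength on the joint:
N' = W cosα = 266·cos26.1° = 238.9 kN/m
Driving force T = W sinα = 266·sin26.1° = 117.0 kN/m
Resisting force R = c·L + N'·tanφ_j = 38·9.4 + 238.9·tan32.9° = 357.2 + 154.5 = 511.7 kN/m
FS = R / T = 511.7 / 117.0 = 4.373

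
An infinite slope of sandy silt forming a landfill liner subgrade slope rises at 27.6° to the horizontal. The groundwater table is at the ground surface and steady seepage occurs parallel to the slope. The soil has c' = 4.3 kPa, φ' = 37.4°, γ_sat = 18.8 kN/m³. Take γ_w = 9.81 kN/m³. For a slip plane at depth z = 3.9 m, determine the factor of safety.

With seepage parallel to the slope and the water table at the surface, the effective normal stress on the slip plane uses the buoyant unit weight γ' = γ_sat − γ_w while the driving shear stress uses γ_sat:
FS = [c' + γ' z cos²β tanφ'] / [γ_sat z sinβ cosβ]
γ' = 18.8 − 9.81 = 8.99 kN/m³
Numerator = 4.3 + 8.99·3.9·cos²27.6°·tan37.4° = 4.3 + 8.99·3.9·0.7854·0.7646 = 25.352 kPa
Denominator = 18.8·3.9·sin27.6°·cos27.6° = 18.8·3.9·0.4633·0.8862 = 30.103 kPa
FS = 25.352 / 30.103 = 0.842

FS = 0.84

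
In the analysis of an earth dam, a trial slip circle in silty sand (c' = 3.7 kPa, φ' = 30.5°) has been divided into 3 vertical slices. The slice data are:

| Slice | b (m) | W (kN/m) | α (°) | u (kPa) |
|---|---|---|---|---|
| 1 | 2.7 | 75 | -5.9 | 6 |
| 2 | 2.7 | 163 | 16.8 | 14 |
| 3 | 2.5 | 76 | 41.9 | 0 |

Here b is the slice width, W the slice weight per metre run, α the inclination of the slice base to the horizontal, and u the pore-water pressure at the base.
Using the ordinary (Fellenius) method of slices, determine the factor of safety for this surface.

Ordinary method of slices: FS = Σ[c'·Δl_i + (W_i cosα_i − u_i·Δl_i)·tanφ'] / Σ W_i sinα_i, with Δl_i = b_i / cosα_i.
Slice 1: Δl = 2.7/cos(-5.9°) = 2.714 m; N'_1 = 75·cos(-5.9°) − 6·2.714 = 58.3; c'Δl = 10.04; W sinα = -7.7
Slice 2: Δl = 2.7/cos16.8° = 2.820 m; N'_2 = 163·cos16.8° − 14·2.820 = 116.6; c'Δl = 10.44; W sinα = 47.1
Slice 3: Δl = 2.5/cos41.9° = 3.359 m; N'_3 = 76·cos41.9° − 0·3.359 = 56.6; c'Δl = 12.43; W sinα = 50.8
Σc'Δl = 32.9 kN/m; ΣN' = 231.4 kN/m; ΣW sinα = 90.2 kN/m
Resisting = 32.9 + 231.4·tan30.5° = 32.9 + 136.3 = 169.2 kN/m
FS = 169.2 / 90.2 = 1.877

FS = 1.88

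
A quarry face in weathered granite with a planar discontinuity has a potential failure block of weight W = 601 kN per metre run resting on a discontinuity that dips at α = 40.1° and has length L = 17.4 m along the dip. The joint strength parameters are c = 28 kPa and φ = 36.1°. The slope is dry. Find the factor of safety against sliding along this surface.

FS = 2.12

Resolving the block weight along and normal to the plane and applying the Mohr–Coulomb strength on the joint:
N' = W cosα = 601·cos40.1° = 459.7 kN/m
Driving force T = W sinα = 601·sin40.1° = 387.1 kN/m
Resisting force R = c·L + N'·tanφ = 28·17.4 + 459.7·tan36.1° = 487.2 + 335.2 = 822.4 kN/m
FS = R / T = 822.4 / 387.1 = 2.124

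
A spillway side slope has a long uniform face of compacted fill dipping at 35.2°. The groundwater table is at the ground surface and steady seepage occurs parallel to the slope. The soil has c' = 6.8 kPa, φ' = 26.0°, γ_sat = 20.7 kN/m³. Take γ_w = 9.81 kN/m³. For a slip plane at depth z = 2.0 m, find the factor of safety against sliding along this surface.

With seepage parallel to the slope and the water table at the surface, the effective normal stress on the slip plane uses the buoyant unit weight γ' = γ_sat − γ_w while the driving shear stress uses γ_sat:
FS = [c' + γ' z cos²β tanφ'] / [γ_sat z sinβ cosβ]
γ' = 20.7 − 9.81 = 10.89 kN/m³
Numerator = 6.8 + 10.89·2.0·cos²35.2°·tan26.0° = 6.8 + 10.89·2.0·0.6677·0.4877 = 13.893 kPa
Denominator = 20.7·2.0·sin35.2°·cos35.2° = 20.7·2.0·0.5764·0.8171 = 19.501 kPa
FS = 13.893 / 19.501 = 0.712

FS = 0.71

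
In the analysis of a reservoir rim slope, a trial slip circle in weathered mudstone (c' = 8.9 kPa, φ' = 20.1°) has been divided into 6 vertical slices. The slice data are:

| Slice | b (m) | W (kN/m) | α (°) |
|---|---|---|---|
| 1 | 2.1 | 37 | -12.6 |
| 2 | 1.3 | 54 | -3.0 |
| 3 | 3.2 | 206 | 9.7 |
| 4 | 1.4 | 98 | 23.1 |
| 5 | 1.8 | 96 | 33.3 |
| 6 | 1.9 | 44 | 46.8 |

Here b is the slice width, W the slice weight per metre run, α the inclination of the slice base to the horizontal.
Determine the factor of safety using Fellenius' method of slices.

Ordinary method of slices: FS = Σ[c'·Δl_i + (W_i cosα_i)·tanφ'] / Σ W_i sinα_i, with Δl_i = b_i / cosα_i.
Slice 1: Δl = 2.1/cos(-12.6°) = 2.152 m; N'_1 = 37·cos(-12.6°) = 36.1; c'Δl = 19.15; W sinα = -8.1
Slice 2: Δl = 1.3/cos(-3.0°) = 1.302 m; N'_2 = 54·cos(-3.0°) = 53.9; c'Δl = 11.59; W sinα = -2.8
Slice 3: Δl = 3.2/cos9.7° = 3.246 m; N'_3 = 206·cos9.7° = 203.1; c'Δl = 28.89; W sinα = 34.7
Slice 4: Δl = 1.4/cos23.1° = 1.522 m; N'_4 = 98·cos23.1° = 90.1; c'Δl = 13.55; W sinα = 38.4
Slice 5: Δl = 1.8/cos33.3° = 2.154 m; N'_5 = 96·cos33.3° = 80.2; c'Δl = 19.17; W sinα = 52.7
Slice 6: Δl = 1.9/cos46.8° = 2.776 m; N'_6 = 44·cos46.8° = 30.1; c'Δl = 24.70; W sinα = 32.1
Σc'Δl = 117.0 kN/m; ΣN' = 493.6 kN/m; ΣW sinα = 147.0 kN/m
Resisting = 117.0 + 493.6·tan20.1° = 117.0 + 180.6 = 297.7 kN/m
FS = 297.7 / 147.0 = 2.024

FS = 2.02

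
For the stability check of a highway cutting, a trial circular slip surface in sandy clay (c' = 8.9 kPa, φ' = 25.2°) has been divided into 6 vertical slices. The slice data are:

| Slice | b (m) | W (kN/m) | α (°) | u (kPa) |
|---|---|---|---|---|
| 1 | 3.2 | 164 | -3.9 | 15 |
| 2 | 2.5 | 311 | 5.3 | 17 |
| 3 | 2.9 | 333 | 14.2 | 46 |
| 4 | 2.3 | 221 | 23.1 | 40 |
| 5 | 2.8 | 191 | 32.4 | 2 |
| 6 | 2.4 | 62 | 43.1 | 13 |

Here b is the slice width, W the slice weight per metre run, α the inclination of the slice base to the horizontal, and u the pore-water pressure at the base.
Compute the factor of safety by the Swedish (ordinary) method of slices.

FS = 1.66

Ordinary method of slices: FS = Σ[c'·Δl_i + (W_i cosα_i − u_i·Δl_i)·tanφ'] / Σ W_i sinα_i, with Δl_i = b_i / cosα_i.
Slice 1: Δl = 3.2/cos(-3.9°) = 3.207 m; N'_1 = 164·cos(-3.9°) − 15·3.207 = 115.5; c'Δl = 28.55; W sinα = -11.2
Slice 2: Δl = 2.5/cos5.3° = 2.511 m; N'_2 = 311·cos5.3° − 17·2.511 = 267.0; c'Δl = 22.35; W sinα = 28.7
Slice 3: Δl = 2.9/cos14.2° = 2.991 m; N'_3 = 333·cos14.2° − 46·2.991 = 185.2; c'Δl = 26.62; W sinα = 81.7
Slice 4: Δl = 2.3/cos23.1° = 2.500 m; N'_4 = 221·cos23.1° − 40·2.500 = 103.3; c'Δl = 22.25; W sinα = 86.7
Slice 5: Δl = 2.8/cos32.4° = 3.316 m; N'_5 = 191·cos32.4° − 2·3.316 = 154.6; c'Δl = 29.51; W sinα = 102.3
Slice 6: Δl = 2.4/cos43.1° = 3.287 m; N'_6 = 62·cos43.1° − 13·3.287 = 2.5; c'Δl = 29.25; W sinα = 42.4
Σc'Δl = 158.5 kN/m; ΣN' = 828.2 kN/m; ΣW sinα = 330.7 kN/m
Resisting = 158.5 + 828.2·tan25.2° = 158.5 + 389.7 = 548.2 kN/m
FS = 548.2 / 330.7 = 1.658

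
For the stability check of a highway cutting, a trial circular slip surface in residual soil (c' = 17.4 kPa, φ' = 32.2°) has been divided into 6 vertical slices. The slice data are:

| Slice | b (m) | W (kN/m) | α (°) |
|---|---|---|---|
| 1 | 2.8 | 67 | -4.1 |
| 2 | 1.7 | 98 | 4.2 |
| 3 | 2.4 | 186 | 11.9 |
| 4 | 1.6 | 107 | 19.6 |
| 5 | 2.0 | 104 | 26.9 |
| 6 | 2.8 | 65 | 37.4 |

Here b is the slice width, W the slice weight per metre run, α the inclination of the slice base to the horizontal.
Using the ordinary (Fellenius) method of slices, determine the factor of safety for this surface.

Ordinary method of slices: FS = Σ[c'·Δl_i + (W_i cosα_i)·tanφ'] / Σ W_i sinα_i, with Δl_i = b_i / cosα_i.
Slice 1: Δl = 2.8/cos(-4.1°) = 2.807 m; N'_1 = 67·cos(-4.1°) = 66.8; c'Δl = 48.85; W sinα = -4.8
Slice 2: Δl = 1.7/cos4.2° = 1.705 m; N'_2 = 98·cos4.2° = 97.7; c'Δl = 29.66; W sinα = 7.2
Slice 3: Δl = 2.4/cos11.9° = 2.453 m; N'_3 = 186·cos11.9° = 182.0; c'Δl = 42.68; W sinα = 38.4
Slice 4: Δl = 1.6/cos19.6° = 1.698 m; N'_4 = 107·cos19.6° = 100.8; c'Δl = 29.55; W sinα = 35.9
Slice 5: Δl = 2.0/cos26.9° = 2.243 m; N'_5 = 104·cos26.9° = 92.7; c'Δl = 39.02; W sinα = 47.1
Slice 6: Δl = 2.8/cos37.4° = 3.525 m; N'_6 = 65·cos37.4° = 51.6; c'Δl = 61.33; W sinα = 39.5
Σc'Δl = 251.1 kN/m; ΣN' = 591.8 kN/m; ΣW sinα = 163.2 kN/m
Resisting = 251.1 + 591.8·tan32.2° = 251.1 + 372.6 = 623.7 kN/m
FS = 623.7 / 163.2 = 3.823

FS = 3.82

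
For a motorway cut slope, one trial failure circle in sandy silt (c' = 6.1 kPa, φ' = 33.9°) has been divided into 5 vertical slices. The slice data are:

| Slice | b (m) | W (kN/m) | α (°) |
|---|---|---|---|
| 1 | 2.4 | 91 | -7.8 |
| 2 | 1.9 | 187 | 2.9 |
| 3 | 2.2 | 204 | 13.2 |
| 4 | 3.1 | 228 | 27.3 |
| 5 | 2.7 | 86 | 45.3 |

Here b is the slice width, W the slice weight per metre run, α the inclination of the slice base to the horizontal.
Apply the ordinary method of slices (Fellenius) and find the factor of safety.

Ordinary method of slices: FS = Σ[c'·Δl_i + (W_i cosα_i)·tanφ'] / Σ W_i sinα_i, with Δl_i = b_i / cosα_i.
Slice 1: Δl = 2.4/cos(-7.8°) = 2.422 m; N'_1 = 91·cos(-7.8°) = 90.2; c'Δl = 14.78; W sinα = -12.4
Slice 2: Δl = 1.9/cos2.9° = 1.902 m; N'_2 = 187·cos2.9° = 186.8; c'Δl = 11.60; W sinα = 9.5
Slice 3: Δl = 2.2/cos13.2° = 2.260 m; N'_3 = 204·cos13.2° = 198.6; c'Δl = 13.78; W sinα = 46.6
Slice 4: Δl = 3.1/cos27.3° = 3.489 m; N'_4 = 228·cos27.3° = 202.6; c'Δl = 21.28; W sinα = 104.6
Slice 5: Δl = 2.7/cos45.3° = 3.839 m; N'_5 = 86·cos45.3° = 60.5; c'Δl = 23.42; W sinα = 61.1
Σc'Δl = 84.9 kN/m; ΣN' = 738.6 kN/m; ΣW sinα = 209.4 kN/m
Resisting = 84.9 + 738.6·tan33.9° = 84.9 + 496.3 = 581.2 kN/m
FS = 581.2 / 209.4 = 2.776

FS = 2.78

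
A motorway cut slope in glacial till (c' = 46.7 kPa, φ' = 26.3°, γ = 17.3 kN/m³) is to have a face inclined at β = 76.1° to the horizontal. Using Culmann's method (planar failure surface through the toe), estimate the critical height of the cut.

Culmann's analysis gives the critical failure plane at α_cr = (β + φ')/2 = (76.1 + 26.3)/2 = 51.2°, and the critical height
H_c = (4c'/γ) · sinβ cosφ' / [1 − cos(β − φ')]
    = (4·46.7/17.3) · sin76.1°·cos26.3° / [1 − cos(49.8°)]
    = 10.798 · 0.9707·0.8965 / [1 − 0.6455]
    = 10.798 · 0.8702 / 0.3545
    = 26.50 m

H_c = 26.50 m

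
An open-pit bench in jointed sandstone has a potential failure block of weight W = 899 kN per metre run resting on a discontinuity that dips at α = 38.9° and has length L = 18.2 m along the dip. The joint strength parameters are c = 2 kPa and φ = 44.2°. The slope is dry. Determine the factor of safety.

Resolving the block weight along and normal to the plane and applying the Mohr–Coulomb strength on the joint:
N' = W cosα = 899·cos38.9° = 699.6 kN/m
Driving force T = W sinα = 899·sin38.9° = 564.5 kN/m
Resisting force R = c·L + N'·tanφ = 2·18.2 + 699.6·tan44.2° = 36.4 + 680.4 = 716.8 kN/m
FS = R / T = 716.8 / 564.5 = 1.270

FS = 1.27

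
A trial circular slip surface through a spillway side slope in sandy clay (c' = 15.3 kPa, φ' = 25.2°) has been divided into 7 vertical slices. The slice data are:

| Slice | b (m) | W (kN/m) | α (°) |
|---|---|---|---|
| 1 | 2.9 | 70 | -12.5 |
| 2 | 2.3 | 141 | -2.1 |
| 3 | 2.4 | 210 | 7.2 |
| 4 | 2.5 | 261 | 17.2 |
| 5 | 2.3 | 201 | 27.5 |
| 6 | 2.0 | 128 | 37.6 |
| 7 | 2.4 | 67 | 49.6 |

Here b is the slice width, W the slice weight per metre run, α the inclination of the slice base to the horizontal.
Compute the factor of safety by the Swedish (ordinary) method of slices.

FS = 2.49

Ordinary method of slices: FS = Σ[c'·Δl_i + (W_i cosα_i)·tanφ'] / Σ W_i sinα_i, with Δl_i = b_i / cosα_i.
Slice 1: Δl = 2.9/cos(-12.5°) = 2.970 m; N'_1 = 70·cos(-12.5°) = 68.3; c'Δl = 45.45; W sinα = -15.2
Slice 2: Δl = 2.3/cos(-2.1°) = 2.302 m; N'_2 = 141·cos(-2.1°) = 140.9; c'Δl = 35.21; W sinα = -5.2
Slice 3: Δl = 2.4/cos7.2° = 2.419 m; N'_3 = 210·cos7.2° = 208.3; c'Δl = 37.01; W sinα = 26.3
Slice 4: Δl = 2.5/cos17.2° = 2.617 m; N'_4 = 261·cos17.2° = 249.3; c'Δl = 40.04; W sinα = 77.2
Slice 5: Δl = 2.3/cos27.5° = 2.593 m; N'_5 = 201·cos27.5° = 178.3; c'Δl = 39.67; W sinα = 92.8
Slice 6: Δl = 2.0/cos37.6° = 2.524 m; N'_6 = 128·cos37.6° = 101.4; c'Δl = 38.62; W sinα = 78.1
Slice 7: Δl = 2.4/cos49.6° = 3.703 m; N'_7 = 67·cos49.6° = 43.4; c'Δl = 56.66; W sinα = 51.0
Σc'Δl = 292.7 kN/m; ΣN' = 990.0 kN/m; ΣW sinα = 305.1 kN/m
Resisting = 292.7 + 990.0·tan25.2° = 292.7 + 465.9 = 758.5 kN/m
FS = 758.5 / 305.1 = 2.486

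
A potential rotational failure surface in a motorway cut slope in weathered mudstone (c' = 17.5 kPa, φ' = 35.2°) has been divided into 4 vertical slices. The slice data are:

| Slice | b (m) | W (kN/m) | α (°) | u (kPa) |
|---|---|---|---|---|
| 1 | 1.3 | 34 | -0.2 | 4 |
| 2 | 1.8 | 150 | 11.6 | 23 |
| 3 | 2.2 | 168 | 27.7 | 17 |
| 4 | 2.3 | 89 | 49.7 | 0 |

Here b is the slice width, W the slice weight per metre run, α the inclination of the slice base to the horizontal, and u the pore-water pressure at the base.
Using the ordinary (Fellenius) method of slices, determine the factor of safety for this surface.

FS = 2.11

Ordinary method of slices: FS = Σ[c'·Δl_i + (W_i cosα_i − u_i·Δl_i)·tanφ'] / Σ W_i sinα_i, with Δl_i = b_i / cosα_i.
Slice 1: Δl = 1.3/cos(-0.2°) = 1.300 m; N'_1 = 34·cos(-0.2°) − 4·1.300 = 28.8; c'Δl = 22.75; W sinα = -0.1
Slice 2: Δl = 1.8/cos11.6° = 1.838 m; N'_2 = 150·cos11.6° − 23·1.838 = 104.7; c'Δl = 32.16; W sinα = 30.2
Slice 3: Δl = 2.2/cos27.7° = 2.485 m; N'_3 = 168·cos27.7° − 17·2.485 = 106.5; c'Δl = 43.48; W sinα = 78.1
Slice 4: Δl = 2.3/cos49.7° = 3.556 m; N'_4 = 89·cos49.7° − 0·3.556 = 57.6; c'Δl = 62.23; W sinα = 67.9
Σc'Δl = 160.6 kN/m; ΣN' = 297.5 kN/m; ΣW sinα = 176.0 kN/m
Resisting = 160.6 + 297.5·tan35.2° = 160.6 + 209.9 = 370.5 kN/m
FS = 370.5 / 176.0 = 2.105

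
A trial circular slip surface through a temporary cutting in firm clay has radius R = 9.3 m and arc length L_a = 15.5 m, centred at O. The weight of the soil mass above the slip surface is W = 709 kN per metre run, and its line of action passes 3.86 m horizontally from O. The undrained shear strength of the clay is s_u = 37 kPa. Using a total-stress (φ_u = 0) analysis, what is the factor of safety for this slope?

FS = 1.95

Taking moments about the centre O, the resisting moment is provided by the undrained shear strength acting along the arc:
M_R = s_u·L_a·R = 37·15.50·9.3 = 5333.6 kN·m/m
M_D = W·d = 709·3.86 = 2736.7 kN·m/m
FS = M_R / M_D = 5333.6 / 2736.7 = 1.949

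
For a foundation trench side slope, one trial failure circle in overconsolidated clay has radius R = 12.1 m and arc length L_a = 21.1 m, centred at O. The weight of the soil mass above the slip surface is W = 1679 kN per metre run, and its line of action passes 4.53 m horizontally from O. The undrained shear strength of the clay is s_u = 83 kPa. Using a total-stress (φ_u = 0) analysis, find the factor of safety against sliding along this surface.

FS = 2.79

Taking moments about the centre O, the resisting moment is provided by the undrained shear strength acting along the arc:
M_R = s_u·L_a·R = 83·21.10·12.1 = 21190.7 kN·m/m
M_D = W·d = 1679·4.53 = 7605.9 kN·m/m
FS = M_R / M_D = 21190.7 / 7605.9 = 2.786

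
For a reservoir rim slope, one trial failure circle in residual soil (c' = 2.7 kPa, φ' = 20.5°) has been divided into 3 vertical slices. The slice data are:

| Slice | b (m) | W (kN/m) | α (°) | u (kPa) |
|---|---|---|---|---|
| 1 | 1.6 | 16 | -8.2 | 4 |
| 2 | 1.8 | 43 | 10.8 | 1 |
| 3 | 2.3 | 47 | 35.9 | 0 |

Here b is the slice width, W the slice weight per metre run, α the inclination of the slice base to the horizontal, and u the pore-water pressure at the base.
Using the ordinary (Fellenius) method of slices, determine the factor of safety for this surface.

FS = 1.49

Ordinary method of slices: FS = Σ[c'·Δl_i + (W_i cosα_i − u_i·Δl_i)·tanφ'] / Σ W_i sinα_i, with Δl_i = b_i / cosα_i.
Slice 1: Δl = 1.6/cos(-8.2°) = 1.617 m; N'_1 = 16·cos(-8.2°) − 4·1.617 = 9.4; c'Δl = 4.36; W sinα = -2.3
Slice 2: Δl = 1.8/cos10.8° = 1.832 m; N'_2 = 43·cos10.8° − 1·1.832 = 40.4; c'Δl = 4.95; W sinα = 8.1
Slice 3: Δl = 2.3/cos35.9° = 2.839 m; N'_3 = 47·cos35.9° − 0·2.839 = 38.1; c'Δl = 7.67; W sinα = 27.6
Σc'Δl = 17.0 kN/m; ΣN' = 87.8 kN/m; ΣW sinα = 33.3 kN/m
Resisting = 17.0 + 87.8·tan20.5° = 17.0 + 32.8 = 49.8 kN/m
FS = 49.8 / 33.3 = 1.495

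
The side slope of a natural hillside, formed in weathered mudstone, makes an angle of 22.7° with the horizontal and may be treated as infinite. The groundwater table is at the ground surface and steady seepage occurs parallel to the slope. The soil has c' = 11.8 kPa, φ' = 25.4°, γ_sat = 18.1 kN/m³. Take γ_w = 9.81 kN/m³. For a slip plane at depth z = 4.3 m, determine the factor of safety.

FS = 0.95

With seepage parallel to the slope and the water table at the surface, the effective normal stress on the slip plane uses the buoyant unit weight γ' = γ_sat − γ_w while the driving shear stress uses γ_sat:
FS = [c' + γ' z cos²β tanφ'] / [γ_sat z sinβ cosβ]
γ' = 18.1 − 9.81 = 8.29 kN/m³
Numerator = 11.8 + 8.29·4.3·cos²22.7°·tan25.4° = 11.8 + 8.29·4.3·0.8511·0.4748 = 26.206 kPa
Denominator = 18.1·4.3·sin22.7°·cos22.7° = 18.1·4.3·0.3859·0.9225 = 27.708 kPa
FS = 26.206 / 27.708 = 0.946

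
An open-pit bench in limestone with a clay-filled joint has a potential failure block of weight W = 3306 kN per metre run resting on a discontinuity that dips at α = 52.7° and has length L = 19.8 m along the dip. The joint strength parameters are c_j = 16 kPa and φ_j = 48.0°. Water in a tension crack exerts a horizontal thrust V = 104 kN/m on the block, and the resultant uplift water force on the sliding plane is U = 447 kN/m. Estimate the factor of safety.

FS = 0.73

Resolving the block weight along and normal to the plane and applying the Mohr–Coulomb strength on the joint:
N' = W cosα − U − V sinα = 3306·cos52.7° − 447 − 104·sin52.7° = 1473.7 kN/m
Driving force T = W sinα + V cosα = 3306·sin52.7° + 104·cos52.7° = 2692.9 kN/m
Resisting force R = c_j·L + N'·tanφ_j = 16·19.8 + 1473.7·tan48.0° = 316.8 + 1636.7 = 1953.5 kN/m
FS = R / T = 1953.5 / 2692.9 = 0.725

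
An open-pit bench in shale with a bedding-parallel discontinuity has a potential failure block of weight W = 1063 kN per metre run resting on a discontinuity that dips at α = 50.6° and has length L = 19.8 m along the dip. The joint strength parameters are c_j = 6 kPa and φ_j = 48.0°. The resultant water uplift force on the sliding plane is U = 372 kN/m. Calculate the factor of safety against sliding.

FS = 0.55

Resolving the block weight along and normal to the plane and applying the Mohr–Coulomb strength on the joint:
N' = W cosα − U = 1063·cos50.6° − 372 = 302.7 kN/m
Driving force T = W sinα = 1063·sin50.6° = 821.4 kN/m
Resisting force R = c_j·L + N'·tanφ_j = 6·19.8 + 302.7·tan48.0° = 118.8 + 336.2 = 455.0 kN/m
FS = R / T = 455.0 / 821.4 = 0.554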